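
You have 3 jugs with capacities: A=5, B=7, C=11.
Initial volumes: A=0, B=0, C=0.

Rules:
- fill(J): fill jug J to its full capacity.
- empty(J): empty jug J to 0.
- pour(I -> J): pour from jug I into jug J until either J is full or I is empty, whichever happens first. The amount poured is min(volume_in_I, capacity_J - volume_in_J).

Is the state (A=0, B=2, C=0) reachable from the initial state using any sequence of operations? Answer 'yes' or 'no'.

BFS from (A=0, B=0, C=0):
  1. fill(B) -> (A=0 B=7 C=0)
  2. pour(B -> A) -> (A=5 B=2 C=0)
  3. empty(A) -> (A=0 B=2 C=0)
Target reached → yes.

Answer: yes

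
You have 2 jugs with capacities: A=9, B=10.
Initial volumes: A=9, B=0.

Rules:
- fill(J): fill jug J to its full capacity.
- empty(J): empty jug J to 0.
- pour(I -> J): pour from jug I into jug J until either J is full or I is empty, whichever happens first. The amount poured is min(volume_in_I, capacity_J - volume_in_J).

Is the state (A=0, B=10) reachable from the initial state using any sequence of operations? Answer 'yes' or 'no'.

Answer: yes

Derivation:
BFS from (A=9, B=0):
  1. empty(A) -> (A=0 B=0)
  2. fill(B) -> (A=0 B=10)
Target reached → yes.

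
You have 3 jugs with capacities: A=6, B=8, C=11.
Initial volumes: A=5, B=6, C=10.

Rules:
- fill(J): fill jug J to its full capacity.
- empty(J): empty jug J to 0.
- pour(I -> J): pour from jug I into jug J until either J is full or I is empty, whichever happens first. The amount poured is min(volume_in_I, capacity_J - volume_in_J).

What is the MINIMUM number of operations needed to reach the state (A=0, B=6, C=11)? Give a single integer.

BFS from (A=5, B=6, C=10). One shortest path:
  1. empty(A) -> (A=0 B=6 C=10)
  2. fill(C) -> (A=0 B=6 C=11)
Reached target in 2 moves.

Answer: 2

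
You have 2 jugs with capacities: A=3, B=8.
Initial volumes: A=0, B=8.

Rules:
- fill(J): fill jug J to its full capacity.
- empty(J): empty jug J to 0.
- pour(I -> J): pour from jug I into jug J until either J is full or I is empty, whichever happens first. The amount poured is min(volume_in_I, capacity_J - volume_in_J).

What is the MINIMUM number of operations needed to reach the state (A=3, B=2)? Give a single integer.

Answer: 3

Derivation:
BFS from (A=0, B=8). One shortest path:
  1. pour(B -> A) -> (A=3 B=5)
  2. empty(A) -> (A=0 B=5)
  3. pour(B -> A) -> (A=3 B=2)
Reached target in 3 moves.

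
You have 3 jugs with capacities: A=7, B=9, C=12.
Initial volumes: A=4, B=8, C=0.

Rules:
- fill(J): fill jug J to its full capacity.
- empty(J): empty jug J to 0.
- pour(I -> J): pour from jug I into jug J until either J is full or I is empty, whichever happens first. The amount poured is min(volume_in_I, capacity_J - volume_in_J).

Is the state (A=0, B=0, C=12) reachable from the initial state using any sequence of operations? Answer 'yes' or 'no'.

Answer: yes

Derivation:
BFS from (A=4, B=8, C=0):
  1. pour(A -> C) -> (A=0 B=8 C=4)
  2. pour(B -> C) -> (A=0 B=0 C=12)
Target reached → yes.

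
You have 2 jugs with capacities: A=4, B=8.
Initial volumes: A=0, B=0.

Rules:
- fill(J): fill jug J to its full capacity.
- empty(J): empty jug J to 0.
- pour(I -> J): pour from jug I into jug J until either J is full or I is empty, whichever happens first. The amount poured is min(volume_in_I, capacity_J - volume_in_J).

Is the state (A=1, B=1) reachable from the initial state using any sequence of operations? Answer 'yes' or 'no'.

BFS explored all 6 reachable states.
Reachable set includes: (0,0), (0,4), (0,8), (4,0), (4,4), (4,8)
Target (A=1, B=1) not in reachable set → no.

Answer: no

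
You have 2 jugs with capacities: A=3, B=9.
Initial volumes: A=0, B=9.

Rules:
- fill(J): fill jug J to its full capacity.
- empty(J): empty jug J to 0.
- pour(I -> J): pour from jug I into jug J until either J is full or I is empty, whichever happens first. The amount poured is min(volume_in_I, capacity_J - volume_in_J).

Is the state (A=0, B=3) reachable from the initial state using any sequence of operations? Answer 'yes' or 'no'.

Answer: yes

Derivation:
BFS from (A=0, B=9):
  1. fill(A) -> (A=3 B=9)
  2. empty(B) -> (A=3 B=0)
  3. pour(A -> B) -> (A=0 B=3)
Target reached → yes.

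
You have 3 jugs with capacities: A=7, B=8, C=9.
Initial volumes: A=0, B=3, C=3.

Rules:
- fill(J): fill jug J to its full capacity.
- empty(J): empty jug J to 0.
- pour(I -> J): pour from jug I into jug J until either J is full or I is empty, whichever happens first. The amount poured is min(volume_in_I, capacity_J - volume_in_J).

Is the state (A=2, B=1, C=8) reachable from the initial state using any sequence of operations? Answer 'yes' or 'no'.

BFS explored all 384 reachable states.
Reachable set includes: (0,0,0), (0,0,1), (0,0,2), (0,0,3), (0,0,4), (0,0,5), (0,0,6), (0,0,7), (0,0,8), (0,0,9), (0,1,0), (0,1,1) ...
Target (A=2, B=1, C=8) not in reachable set → no.

Answer: no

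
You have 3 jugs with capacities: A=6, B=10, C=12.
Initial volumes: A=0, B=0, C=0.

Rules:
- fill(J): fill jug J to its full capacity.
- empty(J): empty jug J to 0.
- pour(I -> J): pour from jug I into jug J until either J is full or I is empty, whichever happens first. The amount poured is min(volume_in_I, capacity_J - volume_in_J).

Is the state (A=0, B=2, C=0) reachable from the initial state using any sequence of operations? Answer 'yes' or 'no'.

Answer: yes

Derivation:
BFS from (A=0, B=0, C=0):
  1. fill(C) -> (A=0 B=0 C=12)
  2. pour(C -> B) -> (A=0 B=10 C=2)
  3. empty(B) -> (A=0 B=0 C=2)
  4. pour(C -> B) -> (A=0 B=2 C=0)
Target reached → yes.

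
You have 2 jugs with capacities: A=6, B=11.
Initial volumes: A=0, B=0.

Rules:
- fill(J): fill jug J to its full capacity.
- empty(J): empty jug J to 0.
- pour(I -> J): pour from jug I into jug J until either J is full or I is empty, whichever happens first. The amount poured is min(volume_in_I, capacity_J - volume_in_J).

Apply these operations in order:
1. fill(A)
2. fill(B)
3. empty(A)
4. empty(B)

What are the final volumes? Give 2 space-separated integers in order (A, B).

Step 1: fill(A) -> (A=6 B=0)
Step 2: fill(B) -> (A=6 B=11)
Step 3: empty(A) -> (A=0 B=11)
Step 4: empty(B) -> (A=0 B=0)

Answer: 0 0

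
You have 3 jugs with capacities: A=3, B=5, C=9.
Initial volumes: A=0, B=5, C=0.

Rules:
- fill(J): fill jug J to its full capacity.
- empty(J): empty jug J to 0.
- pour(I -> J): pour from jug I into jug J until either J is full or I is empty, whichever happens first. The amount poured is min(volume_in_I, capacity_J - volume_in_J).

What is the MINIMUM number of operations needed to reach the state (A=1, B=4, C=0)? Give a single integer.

BFS from (A=0, B=5, C=0). One shortest path:
  1. pour(B -> C) -> (A=0 B=0 C=5)
  2. fill(B) -> (A=0 B=5 C=5)
  3. pour(B -> C) -> (A=0 B=1 C=9)
  4. pour(B -> A) -> (A=1 B=0 C=9)
  5. pour(C -> B) -> (A=1 B=5 C=4)
  6. empty(B) -> (A=1 B=0 C=4)
  7. pour(C -> B) -> (A=1 B=4 C=0)
Reached target in 7 moves.

Answer: 7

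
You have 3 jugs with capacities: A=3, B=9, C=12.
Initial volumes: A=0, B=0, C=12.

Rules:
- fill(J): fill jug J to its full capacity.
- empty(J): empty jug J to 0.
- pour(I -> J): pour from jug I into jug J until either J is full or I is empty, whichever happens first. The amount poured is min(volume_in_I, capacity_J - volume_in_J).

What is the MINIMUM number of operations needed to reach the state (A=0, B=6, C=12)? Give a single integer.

Answer: 3

Derivation:
BFS from (A=0, B=0, C=12). One shortest path:
  1. fill(B) -> (A=0 B=9 C=12)
  2. pour(B -> A) -> (A=3 B=6 C=12)
  3. empty(A) -> (A=0 B=6 C=12)
Reached target in 3 moves.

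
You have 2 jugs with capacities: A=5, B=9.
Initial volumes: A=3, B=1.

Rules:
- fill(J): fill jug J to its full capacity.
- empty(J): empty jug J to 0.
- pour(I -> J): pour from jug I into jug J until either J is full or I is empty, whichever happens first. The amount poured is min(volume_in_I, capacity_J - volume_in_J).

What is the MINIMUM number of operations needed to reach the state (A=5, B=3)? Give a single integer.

BFS from (A=3, B=1). One shortest path:
  1. empty(B) -> (A=3 B=0)
  2. pour(A -> B) -> (A=0 B=3)
  3. fill(A) -> (A=5 B=3)
Reached target in 3 moves.

Answer: 3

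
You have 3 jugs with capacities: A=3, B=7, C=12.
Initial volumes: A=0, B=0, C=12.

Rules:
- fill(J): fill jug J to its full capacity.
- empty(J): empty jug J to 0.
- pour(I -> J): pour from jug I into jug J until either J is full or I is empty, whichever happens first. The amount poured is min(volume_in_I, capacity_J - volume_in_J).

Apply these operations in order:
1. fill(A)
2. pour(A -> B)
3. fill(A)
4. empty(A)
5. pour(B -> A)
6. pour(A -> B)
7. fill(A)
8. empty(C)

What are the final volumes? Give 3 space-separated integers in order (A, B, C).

Step 1: fill(A) -> (A=3 B=0 C=12)
Step 2: pour(A -> B) -> (A=0 B=3 C=12)
Step 3: fill(A) -> (A=3 B=3 C=12)
Step 4: empty(A) -> (A=0 B=3 C=12)
Step 5: pour(B -> A) -> (A=3 B=0 C=12)
Step 6: pour(A -> B) -> (A=0 B=3 C=12)
Step 7: fill(A) -> (A=3 B=3 C=12)
Step 8: empty(C) -> (A=3 B=3 C=0)

Answer: 3 3 0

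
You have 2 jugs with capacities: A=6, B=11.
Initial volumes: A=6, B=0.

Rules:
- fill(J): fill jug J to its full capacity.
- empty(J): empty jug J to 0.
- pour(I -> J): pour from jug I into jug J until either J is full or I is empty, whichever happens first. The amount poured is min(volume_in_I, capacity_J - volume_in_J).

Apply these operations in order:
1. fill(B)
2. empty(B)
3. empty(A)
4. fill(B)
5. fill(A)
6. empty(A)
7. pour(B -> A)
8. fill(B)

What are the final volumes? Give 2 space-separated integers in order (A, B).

Step 1: fill(B) -> (A=6 B=11)
Step 2: empty(B) -> (A=6 B=0)
Step 3: empty(A) -> (A=0 B=0)
Step 4: fill(B) -> (A=0 B=11)
Step 5: fill(A) -> (A=6 B=11)
Step 6: empty(A) -> (A=0 B=11)
Step 7: pour(B -> A) -> (A=6 B=5)
Step 8: fill(B) -> (A=6 B=11)

Answer: 6 11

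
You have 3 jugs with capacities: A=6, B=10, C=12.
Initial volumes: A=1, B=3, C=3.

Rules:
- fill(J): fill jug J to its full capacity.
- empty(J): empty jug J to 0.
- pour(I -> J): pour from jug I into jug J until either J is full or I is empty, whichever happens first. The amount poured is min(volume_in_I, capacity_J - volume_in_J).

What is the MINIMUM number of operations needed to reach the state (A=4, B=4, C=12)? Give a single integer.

BFS from (A=1, B=3, C=3). One shortest path:
  1. fill(B) -> (A=1 B=10 C=3)
  2. pour(A -> C) -> (A=0 B=10 C=4)
  3. fill(A) -> (A=6 B=10 C=4)
  4. pour(A -> C) -> (A=0 B=10 C=10)
  5. pour(B -> A) -> (A=6 B=4 C=10)
  6. pour(A -> C) -> (A=4 B=4 C=12)
Reached target in 6 moves.

Answer: 6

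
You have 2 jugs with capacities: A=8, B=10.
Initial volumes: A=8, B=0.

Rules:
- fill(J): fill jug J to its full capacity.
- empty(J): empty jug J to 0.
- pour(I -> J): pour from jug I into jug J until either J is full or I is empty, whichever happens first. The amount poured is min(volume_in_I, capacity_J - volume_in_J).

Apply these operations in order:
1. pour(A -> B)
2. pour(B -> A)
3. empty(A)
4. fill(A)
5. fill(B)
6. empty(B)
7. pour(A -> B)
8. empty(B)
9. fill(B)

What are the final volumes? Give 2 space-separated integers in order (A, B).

Step 1: pour(A -> B) -> (A=0 B=8)
Step 2: pour(B -> A) -> (A=8 B=0)
Step 3: empty(A) -> (A=0 B=0)
Step 4: fill(A) -> (A=8 B=0)
Step 5: fill(B) -> (A=8 B=10)
Step 6: empty(B) -> (A=8 B=0)
Step 7: pour(A -> B) -> (A=0 B=8)
Step 8: empty(B) -> (A=0 B=0)
Step 9: fill(B) -> (A=0 B=10)

Answer: 0 10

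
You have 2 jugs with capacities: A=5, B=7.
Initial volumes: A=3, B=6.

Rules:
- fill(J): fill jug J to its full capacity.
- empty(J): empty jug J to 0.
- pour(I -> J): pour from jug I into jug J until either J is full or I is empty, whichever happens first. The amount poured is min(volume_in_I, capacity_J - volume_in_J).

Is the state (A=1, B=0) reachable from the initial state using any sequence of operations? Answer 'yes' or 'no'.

BFS from (A=3, B=6):
  1. empty(A) -> (A=0 B=6)
  2. pour(B -> A) -> (A=5 B=1)
  3. empty(A) -> (A=0 B=1)
  4. pour(B -> A) -> (A=1 B=0)
Target reached → yes.

Answer: yes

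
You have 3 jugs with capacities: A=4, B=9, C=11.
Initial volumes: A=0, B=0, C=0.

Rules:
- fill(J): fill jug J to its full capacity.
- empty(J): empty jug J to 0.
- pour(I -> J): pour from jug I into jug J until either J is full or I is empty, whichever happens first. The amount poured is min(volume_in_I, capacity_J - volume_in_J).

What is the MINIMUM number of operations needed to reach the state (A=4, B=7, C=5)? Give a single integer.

Answer: 8

Derivation:
BFS from (A=0, B=0, C=0). One shortest path:
  1. fill(C) -> (A=0 B=0 C=11)
  2. pour(C -> B) -> (A=0 B=9 C=2)
  3. pour(B -> A) -> (A=4 B=5 C=2)
  4. empty(A) -> (A=0 B=5 C=2)
  5. pour(C -> A) -> (A=2 B=5 C=0)
  6. pour(B -> C) -> (A=2 B=0 C=5)
  7. fill(B) -> (A=2 B=9 C=5)
  8. pour(B -> A) -> (A=4 B=7 C=5)
Reached target in 8 moves.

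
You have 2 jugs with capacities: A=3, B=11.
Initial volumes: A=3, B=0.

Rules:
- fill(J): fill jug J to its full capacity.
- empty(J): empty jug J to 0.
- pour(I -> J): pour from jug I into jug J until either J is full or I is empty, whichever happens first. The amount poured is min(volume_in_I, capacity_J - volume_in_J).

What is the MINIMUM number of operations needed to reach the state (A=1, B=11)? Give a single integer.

Answer: 7

Derivation:
BFS from (A=3, B=0). One shortest path:
  1. pour(A -> B) -> (A=0 B=3)
  2. fill(A) -> (A=3 B=3)
  3. pour(A -> B) -> (A=0 B=6)
  4. fill(A) -> (A=3 B=6)
  5. pour(A -> B) -> (A=0 B=9)
  6. fill(A) -> (A=3 B=9)
  7. pour(A -> B) -> (A=1 B=11)
Reached target in 7 moves.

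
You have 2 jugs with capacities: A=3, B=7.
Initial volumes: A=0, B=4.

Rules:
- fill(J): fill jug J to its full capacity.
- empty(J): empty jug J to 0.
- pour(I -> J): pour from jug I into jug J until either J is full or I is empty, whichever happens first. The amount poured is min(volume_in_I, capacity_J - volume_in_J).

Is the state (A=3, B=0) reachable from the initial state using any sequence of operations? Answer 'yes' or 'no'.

Answer: yes

Derivation:
BFS from (A=0, B=4):
  1. fill(A) -> (A=3 B=4)
  2. empty(B) -> (A=3 B=0)
Target reached → yes.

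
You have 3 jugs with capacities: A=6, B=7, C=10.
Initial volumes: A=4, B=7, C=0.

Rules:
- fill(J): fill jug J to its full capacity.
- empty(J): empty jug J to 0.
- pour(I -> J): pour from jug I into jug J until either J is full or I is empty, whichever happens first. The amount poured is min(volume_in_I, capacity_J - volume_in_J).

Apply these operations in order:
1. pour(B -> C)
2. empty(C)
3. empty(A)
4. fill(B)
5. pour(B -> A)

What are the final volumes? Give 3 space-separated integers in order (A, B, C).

Step 1: pour(B -> C) -> (A=4 B=0 C=7)
Step 2: empty(C) -> (A=4 B=0 C=0)
Step 3: empty(A) -> (A=0 B=0 C=0)
Step 4: fill(B) -> (A=0 B=7 C=0)
Step 5: pour(B -> A) -> (A=6 B=1 C=0)

Answer: 6 1 0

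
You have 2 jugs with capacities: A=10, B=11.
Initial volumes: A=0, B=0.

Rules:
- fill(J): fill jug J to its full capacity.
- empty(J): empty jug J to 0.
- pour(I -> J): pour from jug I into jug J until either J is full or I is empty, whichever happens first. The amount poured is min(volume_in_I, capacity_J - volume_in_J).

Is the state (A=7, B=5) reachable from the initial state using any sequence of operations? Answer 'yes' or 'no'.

Answer: no

Derivation:
BFS explored all 42 reachable states.
Reachable set includes: (0,0), (0,1), (0,2), (0,3), (0,4), (0,5), (0,6), (0,7), (0,8), (0,9), (0,10), (0,11) ...
Target (A=7, B=5) not in reachable set → no.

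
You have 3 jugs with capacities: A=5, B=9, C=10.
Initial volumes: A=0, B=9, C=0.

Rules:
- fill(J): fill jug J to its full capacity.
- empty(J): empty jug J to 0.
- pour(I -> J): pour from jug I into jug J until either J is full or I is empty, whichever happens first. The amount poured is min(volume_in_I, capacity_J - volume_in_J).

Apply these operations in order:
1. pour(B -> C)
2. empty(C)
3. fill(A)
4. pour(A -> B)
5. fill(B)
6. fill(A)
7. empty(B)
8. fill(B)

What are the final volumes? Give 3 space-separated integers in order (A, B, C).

Answer: 5 9 0

Derivation:
Step 1: pour(B -> C) -> (A=0 B=0 C=9)
Step 2: empty(C) -> (A=0 B=0 C=0)
Step 3: fill(A) -> (A=5 B=0 C=0)
Step 4: pour(A -> B) -> (A=0 B=5 C=0)
Step 5: fill(B) -> (A=0 B=9 C=0)
Step 6: fill(A) -> (A=5 B=9 C=0)
Step 7: empty(B) -> (A=5 B=0 C=0)
Step 8: fill(B) -> (A=5 B=9 C=0)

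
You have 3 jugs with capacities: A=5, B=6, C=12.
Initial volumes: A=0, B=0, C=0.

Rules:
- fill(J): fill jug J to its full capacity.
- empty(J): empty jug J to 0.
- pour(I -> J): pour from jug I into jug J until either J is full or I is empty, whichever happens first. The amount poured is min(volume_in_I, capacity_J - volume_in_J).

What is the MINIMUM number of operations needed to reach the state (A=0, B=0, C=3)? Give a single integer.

BFS from (A=0, B=0, C=0). One shortest path:
  1. fill(A) -> (A=5 B=0 C=0)
  2. pour(A -> C) -> (A=0 B=0 C=5)
  3. fill(A) -> (A=5 B=0 C=5)
  4. pour(A -> C) -> (A=0 B=0 C=10)
  5. fill(A) -> (A=5 B=0 C=10)
  6. pour(A -> C) -> (A=3 B=0 C=12)
  7. empty(C) -> (A=3 B=0 C=0)
  8. pour(A -> C) -> (A=0 B=0 C=3)
Reached target in 8 moves.

Answer: 8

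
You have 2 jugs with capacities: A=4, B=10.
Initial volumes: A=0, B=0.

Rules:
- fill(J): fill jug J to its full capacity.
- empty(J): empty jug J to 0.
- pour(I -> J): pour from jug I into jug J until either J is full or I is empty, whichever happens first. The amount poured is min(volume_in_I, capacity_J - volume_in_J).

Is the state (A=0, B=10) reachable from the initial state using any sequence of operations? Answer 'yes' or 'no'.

Answer: yes

Derivation:
BFS from (A=0, B=0):
  1. fill(B) -> (A=0 B=10)
Target reached → yes.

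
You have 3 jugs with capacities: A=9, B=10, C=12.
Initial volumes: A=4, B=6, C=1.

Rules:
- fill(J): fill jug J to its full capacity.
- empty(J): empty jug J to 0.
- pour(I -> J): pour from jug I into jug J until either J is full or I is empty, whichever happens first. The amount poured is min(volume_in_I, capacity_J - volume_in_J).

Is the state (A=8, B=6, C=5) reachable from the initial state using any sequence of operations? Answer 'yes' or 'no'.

Answer: no

Derivation:
BFS explored all 639 reachable states.
Reachable set includes: (0,0,0), (0,0,1), (0,0,2), (0,0,3), (0,0,4), (0,0,5), (0,0,6), (0,0,7), (0,0,8), (0,0,9), (0,0,10), (0,0,11) ...
Target (A=8, B=6, C=5) not in reachable set → no.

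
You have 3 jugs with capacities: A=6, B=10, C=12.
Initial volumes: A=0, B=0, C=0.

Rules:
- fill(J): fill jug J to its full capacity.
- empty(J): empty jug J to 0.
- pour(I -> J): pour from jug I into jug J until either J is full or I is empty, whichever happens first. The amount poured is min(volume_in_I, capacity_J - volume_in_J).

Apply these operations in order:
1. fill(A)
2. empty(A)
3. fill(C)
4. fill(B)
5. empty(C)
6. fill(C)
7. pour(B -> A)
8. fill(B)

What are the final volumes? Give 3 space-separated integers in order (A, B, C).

Answer: 6 10 12

Derivation:
Step 1: fill(A) -> (A=6 B=0 C=0)
Step 2: empty(A) -> (A=0 B=0 C=0)
Step 3: fill(C) -> (A=0 B=0 C=12)
Step 4: fill(B) -> (A=0 B=10 C=12)
Step 5: empty(C) -> (A=0 B=10 C=0)
Step 6: fill(C) -> (A=0 B=10 C=12)
Step 7: pour(B -> A) -> (A=6 B=4 C=12)
Step 8: fill(B) -> (A=6 B=10 C=12)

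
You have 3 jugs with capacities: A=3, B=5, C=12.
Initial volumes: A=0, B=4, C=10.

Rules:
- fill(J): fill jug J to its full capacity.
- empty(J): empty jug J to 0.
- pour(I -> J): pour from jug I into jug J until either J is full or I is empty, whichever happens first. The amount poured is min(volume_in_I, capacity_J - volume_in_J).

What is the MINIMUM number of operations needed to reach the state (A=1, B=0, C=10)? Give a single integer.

BFS from (A=0, B=4, C=10). One shortest path:
  1. pour(B -> A) -> (A=3 B=1 C=10)
  2. empty(A) -> (A=0 B=1 C=10)
  3. pour(B -> A) -> (A=1 B=0 C=10)
Reached target in 3 moves.

Answer: 3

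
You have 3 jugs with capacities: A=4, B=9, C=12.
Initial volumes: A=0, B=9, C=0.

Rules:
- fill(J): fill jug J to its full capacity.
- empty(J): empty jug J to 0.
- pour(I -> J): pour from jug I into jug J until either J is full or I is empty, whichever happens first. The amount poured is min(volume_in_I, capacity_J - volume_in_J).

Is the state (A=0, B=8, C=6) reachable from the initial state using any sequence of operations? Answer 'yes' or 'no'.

BFS from (A=0, B=9, C=0):
  1. fill(A) -> (A=4 B=9 C=0)
  2. pour(B -> C) -> (A=4 B=0 C=9)
  3. fill(B) -> (A=4 B=9 C=9)
  4. pour(B -> C) -> (A=4 B=6 C=12)
  5. empty(C) -> (A=4 B=6 C=0)
  6. pour(B -> C) -> (A=4 B=0 C=6)
  7. pour(A -> B) -> (A=0 B=4 C=6)
  8. fill(A) -> (A=4 B=4 C=6)
  9. pour(A -> B) -> (A=0 B=8 C=6)
Target reached → yes.

Answer: yes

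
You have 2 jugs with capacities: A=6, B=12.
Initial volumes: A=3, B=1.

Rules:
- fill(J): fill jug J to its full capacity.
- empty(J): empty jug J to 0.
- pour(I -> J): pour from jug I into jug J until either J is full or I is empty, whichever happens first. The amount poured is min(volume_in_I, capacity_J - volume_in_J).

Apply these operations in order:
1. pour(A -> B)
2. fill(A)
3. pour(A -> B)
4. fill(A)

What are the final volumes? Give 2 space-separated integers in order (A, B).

Step 1: pour(A -> B) -> (A=0 B=4)
Step 2: fill(A) -> (A=6 B=4)
Step 3: pour(A -> B) -> (A=0 B=10)
Step 4: fill(A) -> (A=6 B=10)

Answer: 6 10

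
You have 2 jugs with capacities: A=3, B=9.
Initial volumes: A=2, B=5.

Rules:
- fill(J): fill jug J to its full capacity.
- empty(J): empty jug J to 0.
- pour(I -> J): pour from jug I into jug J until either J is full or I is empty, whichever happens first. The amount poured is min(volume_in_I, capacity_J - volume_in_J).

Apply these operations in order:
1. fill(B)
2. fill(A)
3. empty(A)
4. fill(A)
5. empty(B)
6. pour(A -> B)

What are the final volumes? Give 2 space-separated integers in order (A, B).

Answer: 0 3

Derivation:
Step 1: fill(B) -> (A=2 B=9)
Step 2: fill(A) -> (A=3 B=9)
Step 3: empty(A) -> (A=0 B=9)
Step 4: fill(A) -> (A=3 B=9)
Step 5: empty(B) -> (A=3 B=0)
Step 6: pour(A -> B) -> (A=0 B=3)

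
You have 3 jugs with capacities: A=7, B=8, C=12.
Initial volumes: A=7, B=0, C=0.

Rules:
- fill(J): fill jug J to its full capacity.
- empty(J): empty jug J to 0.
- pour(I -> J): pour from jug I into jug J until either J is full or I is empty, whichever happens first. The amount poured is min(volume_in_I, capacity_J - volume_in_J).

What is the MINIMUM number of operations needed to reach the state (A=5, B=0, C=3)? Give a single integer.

BFS from (A=7, B=0, C=0). One shortest path:
  1. fill(B) -> (A=7 B=8 C=0)
  2. pour(A -> C) -> (A=0 B=8 C=7)
  3. pour(B -> C) -> (A=0 B=3 C=12)
  4. pour(C -> A) -> (A=7 B=3 C=5)
  5. empty(A) -> (A=0 B=3 C=5)
  6. pour(C -> A) -> (A=5 B=3 C=0)
  7. pour(B -> C) -> (A=5 B=0 C=3)
Reached target in 7 moves.

Answer: 7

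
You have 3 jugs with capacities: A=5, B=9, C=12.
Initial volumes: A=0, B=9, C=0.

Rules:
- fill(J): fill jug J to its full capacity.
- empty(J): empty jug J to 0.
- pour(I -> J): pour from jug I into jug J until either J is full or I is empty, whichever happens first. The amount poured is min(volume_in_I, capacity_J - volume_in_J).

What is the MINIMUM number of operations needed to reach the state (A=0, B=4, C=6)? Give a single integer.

Answer: 8

Derivation:
BFS from (A=0, B=9, C=0). One shortest path:
  1. fill(A) -> (A=5 B=9 C=0)
  2. empty(B) -> (A=5 B=0 C=0)
  3. pour(A -> B) -> (A=0 B=5 C=0)
  4. fill(A) -> (A=5 B=5 C=0)
  5. pour(A -> B) -> (A=1 B=9 C=0)
  6. pour(A -> C) -> (A=0 B=9 C=1)
  7. pour(B -> A) -> (A=5 B=4 C=1)
  8. pour(A -> C) -> (A=0 B=4 C=6)
Reached target in 8 moves.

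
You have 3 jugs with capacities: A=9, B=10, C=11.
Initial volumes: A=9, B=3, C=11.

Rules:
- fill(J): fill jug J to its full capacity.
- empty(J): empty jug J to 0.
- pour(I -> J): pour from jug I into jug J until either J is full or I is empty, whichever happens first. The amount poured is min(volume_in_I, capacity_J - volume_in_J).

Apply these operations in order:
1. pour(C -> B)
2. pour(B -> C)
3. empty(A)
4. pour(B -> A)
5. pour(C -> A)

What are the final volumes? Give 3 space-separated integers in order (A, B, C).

Answer: 9 0 5

Derivation:
Step 1: pour(C -> B) -> (A=9 B=10 C=4)
Step 2: pour(B -> C) -> (A=9 B=3 C=11)
Step 3: empty(A) -> (A=0 B=3 C=11)
Step 4: pour(B -> A) -> (A=3 B=0 C=11)
Step 5: pour(C -> A) -> (A=9 B=0 C=5)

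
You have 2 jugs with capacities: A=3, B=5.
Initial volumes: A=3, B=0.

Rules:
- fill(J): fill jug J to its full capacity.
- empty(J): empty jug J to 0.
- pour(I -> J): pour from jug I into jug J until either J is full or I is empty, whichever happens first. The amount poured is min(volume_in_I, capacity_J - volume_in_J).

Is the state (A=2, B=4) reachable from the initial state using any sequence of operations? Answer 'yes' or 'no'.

Answer: no

Derivation:
BFS explored all 16 reachable states.
Reachable set includes: (0,0), (0,1), (0,2), (0,3), (0,4), (0,5), (1,0), (1,5), (2,0), (2,5), (3,0), (3,1) ...
Target (A=2, B=4) not in reachable set → no.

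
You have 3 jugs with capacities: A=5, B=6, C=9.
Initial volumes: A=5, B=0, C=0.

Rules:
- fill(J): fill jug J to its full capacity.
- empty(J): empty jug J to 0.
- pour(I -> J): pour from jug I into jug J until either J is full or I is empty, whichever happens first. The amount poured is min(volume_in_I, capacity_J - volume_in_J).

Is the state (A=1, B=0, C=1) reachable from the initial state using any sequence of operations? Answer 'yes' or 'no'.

BFS from (A=5, B=0, C=0):
  1. fill(B) -> (A=5 B=6 C=0)
  2. pour(A -> C) -> (A=0 B=6 C=5)
  3. pour(B -> A) -> (A=5 B=1 C=5)
  4. pour(A -> C) -> (A=1 B=1 C=9)
  5. empty(C) -> (A=1 B=1 C=0)
  6. pour(B -> C) -> (A=1 B=0 C=1)
Target reached → yes.

Answer: yes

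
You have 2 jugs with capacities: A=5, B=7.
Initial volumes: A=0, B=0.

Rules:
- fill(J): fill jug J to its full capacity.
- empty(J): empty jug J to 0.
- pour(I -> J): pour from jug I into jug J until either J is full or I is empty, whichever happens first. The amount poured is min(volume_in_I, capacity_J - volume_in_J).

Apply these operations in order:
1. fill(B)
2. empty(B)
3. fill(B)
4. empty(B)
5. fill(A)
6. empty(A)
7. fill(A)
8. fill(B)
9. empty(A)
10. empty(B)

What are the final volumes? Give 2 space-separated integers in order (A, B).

Answer: 0 0

Derivation:
Step 1: fill(B) -> (A=0 B=7)
Step 2: empty(B) -> (A=0 B=0)
Step 3: fill(B) -> (A=0 B=7)
Step 4: empty(B) -> (A=0 B=0)
Step 5: fill(A) -> (A=5 B=0)
Step 6: empty(A) -> (A=0 B=0)
Step 7: fill(A) -> (A=5 B=0)
Step 8: fill(B) -> (A=5 B=7)
Step 9: empty(A) -> (A=0 B=7)
Step 10: empty(B) -> (A=0 B=0)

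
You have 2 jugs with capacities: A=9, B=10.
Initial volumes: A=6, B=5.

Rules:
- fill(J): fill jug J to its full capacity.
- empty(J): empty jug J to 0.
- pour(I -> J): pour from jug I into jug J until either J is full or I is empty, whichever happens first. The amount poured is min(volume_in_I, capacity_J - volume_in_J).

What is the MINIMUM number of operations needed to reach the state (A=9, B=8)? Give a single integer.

BFS from (A=6, B=5). One shortest path:
  1. fill(B) -> (A=6 B=10)
  2. pour(B -> A) -> (A=9 B=7)
  3. empty(A) -> (A=0 B=7)
  4. pour(B -> A) -> (A=7 B=0)
  5. fill(B) -> (A=7 B=10)
  6. pour(B -> A) -> (A=9 B=8)
Reached target in 6 moves.

Answer: 6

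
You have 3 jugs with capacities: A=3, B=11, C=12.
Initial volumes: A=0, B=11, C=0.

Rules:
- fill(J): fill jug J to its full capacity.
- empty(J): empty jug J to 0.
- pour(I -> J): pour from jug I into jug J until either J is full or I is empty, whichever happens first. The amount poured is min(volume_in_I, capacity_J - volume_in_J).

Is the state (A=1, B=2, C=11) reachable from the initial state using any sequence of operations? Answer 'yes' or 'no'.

BFS explored all 404 reachable states.
Reachable set includes: (0,0,0), (0,0,1), (0,0,2), (0,0,3), (0,0,4), (0,0,5), (0,0,6), (0,0,7), (0,0,8), (0,0,9), (0,0,10), (0,0,11) ...
Target (A=1, B=2, C=11) not in reachable set → no.

Answer: no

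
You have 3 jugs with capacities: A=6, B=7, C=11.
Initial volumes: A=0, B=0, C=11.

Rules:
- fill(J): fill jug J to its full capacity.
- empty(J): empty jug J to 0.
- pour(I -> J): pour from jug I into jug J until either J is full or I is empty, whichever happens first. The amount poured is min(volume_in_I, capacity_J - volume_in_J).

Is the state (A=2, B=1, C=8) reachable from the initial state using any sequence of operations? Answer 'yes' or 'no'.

Answer: no

Derivation:
BFS explored all 372 reachable states.
Reachable set includes: (0,0,0), (0,0,1), (0,0,2), (0,0,3), (0,0,4), (0,0,5), (0,0,6), (0,0,7), (0,0,8), (0,0,9), (0,0,10), (0,0,11) ...
Target (A=2, B=1, C=8) not in reachable set → no.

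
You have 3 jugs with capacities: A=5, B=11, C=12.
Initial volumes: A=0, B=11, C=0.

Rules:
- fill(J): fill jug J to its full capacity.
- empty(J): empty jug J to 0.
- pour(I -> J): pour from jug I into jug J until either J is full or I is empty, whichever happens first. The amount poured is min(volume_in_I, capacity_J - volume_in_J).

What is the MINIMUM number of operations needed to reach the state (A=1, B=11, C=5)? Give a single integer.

Answer: 6

Derivation:
BFS from (A=0, B=11, C=0). One shortest path:
  1. pour(B -> A) -> (A=5 B=6 C=0)
  2. empty(A) -> (A=0 B=6 C=0)
  3. pour(B -> A) -> (A=5 B=1 C=0)
  4. pour(A -> C) -> (A=0 B=1 C=5)
  5. pour(B -> A) -> (A=1 B=0 C=5)
  6. fill(B) -> (A=1 B=11 C=5)
Reached target in 6 moves.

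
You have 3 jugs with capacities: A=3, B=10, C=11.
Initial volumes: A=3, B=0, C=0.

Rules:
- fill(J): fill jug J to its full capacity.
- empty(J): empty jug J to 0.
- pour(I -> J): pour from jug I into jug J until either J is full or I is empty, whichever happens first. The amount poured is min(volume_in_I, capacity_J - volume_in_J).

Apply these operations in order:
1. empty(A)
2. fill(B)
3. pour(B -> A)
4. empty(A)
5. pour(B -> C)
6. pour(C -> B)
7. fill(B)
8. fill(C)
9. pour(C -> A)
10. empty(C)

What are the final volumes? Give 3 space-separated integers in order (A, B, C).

Step 1: empty(A) -> (A=0 B=0 C=0)
Step 2: fill(B) -> (A=0 B=10 C=0)
Step 3: pour(B -> A) -> (A=3 B=7 C=0)
Step 4: empty(A) -> (A=0 B=7 C=0)
Step 5: pour(B -> C) -> (A=0 B=0 C=7)
Step 6: pour(C -> B) -> (A=0 B=7 C=0)
Step 7: fill(B) -> (A=0 B=10 C=0)
Step 8: fill(C) -> (A=0 B=10 C=11)
Step 9: pour(C -> A) -> (A=3 B=10 C=8)
Step 10: empty(C) -> (A=3 B=10 C=0)

Answer: 3 10 0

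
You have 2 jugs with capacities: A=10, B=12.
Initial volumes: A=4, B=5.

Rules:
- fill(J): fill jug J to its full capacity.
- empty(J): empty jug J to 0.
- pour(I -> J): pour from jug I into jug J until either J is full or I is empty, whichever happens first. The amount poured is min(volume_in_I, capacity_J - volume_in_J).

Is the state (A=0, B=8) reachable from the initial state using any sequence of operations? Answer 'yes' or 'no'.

BFS from (A=4, B=5):
  1. fill(A) -> (A=10 B=5)
  2. empty(B) -> (A=10 B=0)
  3. pour(A -> B) -> (A=0 B=10)
  4. fill(A) -> (A=10 B=10)
  5. pour(A -> B) -> (A=8 B=12)
  6. empty(B) -> (A=8 B=0)
  7. pour(A -> B) -> (A=0 B=8)
Target reached → yes.

Answer: yes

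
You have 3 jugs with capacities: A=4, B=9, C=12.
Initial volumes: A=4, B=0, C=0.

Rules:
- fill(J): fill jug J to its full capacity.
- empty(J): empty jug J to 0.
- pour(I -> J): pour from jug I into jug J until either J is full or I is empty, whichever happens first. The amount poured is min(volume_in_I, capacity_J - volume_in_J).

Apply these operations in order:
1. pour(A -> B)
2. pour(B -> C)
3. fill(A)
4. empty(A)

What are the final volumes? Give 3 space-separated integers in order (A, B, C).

Answer: 0 0 4

Derivation:
Step 1: pour(A -> B) -> (A=0 B=4 C=0)
Step 2: pour(B -> C) -> (A=0 B=0 C=4)
Step 3: fill(A) -> (A=4 B=0 C=4)
Step 4: empty(A) -> (A=0 B=0 C=4)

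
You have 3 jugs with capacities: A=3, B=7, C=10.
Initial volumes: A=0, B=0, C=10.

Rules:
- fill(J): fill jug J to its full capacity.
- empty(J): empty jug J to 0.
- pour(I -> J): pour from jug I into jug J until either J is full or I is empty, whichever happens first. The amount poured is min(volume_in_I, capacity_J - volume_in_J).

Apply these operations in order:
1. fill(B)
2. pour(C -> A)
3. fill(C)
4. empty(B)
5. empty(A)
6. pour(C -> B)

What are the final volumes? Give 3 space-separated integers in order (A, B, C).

Step 1: fill(B) -> (A=0 B=7 C=10)
Step 2: pour(C -> A) -> (A=3 B=7 C=7)
Step 3: fill(C) -> (A=3 B=7 C=10)
Step 4: empty(B) -> (A=3 B=0 C=10)
Step 5: empty(A) -> (A=0 B=0 C=10)
Step 6: pour(C -> B) -> (A=0 B=7 C=3)

Answer: 0 7 3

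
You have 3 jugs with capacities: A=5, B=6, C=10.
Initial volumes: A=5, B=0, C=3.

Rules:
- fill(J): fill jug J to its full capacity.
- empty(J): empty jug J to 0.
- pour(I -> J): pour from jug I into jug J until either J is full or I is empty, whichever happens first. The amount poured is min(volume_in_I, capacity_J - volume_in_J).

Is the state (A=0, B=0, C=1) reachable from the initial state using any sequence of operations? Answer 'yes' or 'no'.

Answer: yes

Derivation:
BFS from (A=5, B=0, C=3):
  1. empty(A) -> (A=0 B=0 C=3)
  2. fill(B) -> (A=0 B=6 C=3)
  3. empty(C) -> (A=0 B=6 C=0)
  4. pour(B -> A) -> (A=5 B=1 C=0)
  5. empty(A) -> (A=0 B=1 C=0)
  6. pour(B -> C) -> (A=0 B=0 C=1)
Target reached → yes.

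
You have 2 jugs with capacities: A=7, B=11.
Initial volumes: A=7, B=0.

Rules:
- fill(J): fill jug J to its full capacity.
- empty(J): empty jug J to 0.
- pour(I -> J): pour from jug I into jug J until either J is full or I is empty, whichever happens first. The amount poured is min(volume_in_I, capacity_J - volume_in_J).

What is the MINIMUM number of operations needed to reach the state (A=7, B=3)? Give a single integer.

BFS from (A=7, B=0). One shortest path:
  1. pour(A -> B) -> (A=0 B=7)
  2. fill(A) -> (A=7 B=7)
  3. pour(A -> B) -> (A=3 B=11)
  4. empty(B) -> (A=3 B=0)
  5. pour(A -> B) -> (A=0 B=3)
  6. fill(A) -> (A=7 B=3)
Reached target in 6 moves.

Answer: 6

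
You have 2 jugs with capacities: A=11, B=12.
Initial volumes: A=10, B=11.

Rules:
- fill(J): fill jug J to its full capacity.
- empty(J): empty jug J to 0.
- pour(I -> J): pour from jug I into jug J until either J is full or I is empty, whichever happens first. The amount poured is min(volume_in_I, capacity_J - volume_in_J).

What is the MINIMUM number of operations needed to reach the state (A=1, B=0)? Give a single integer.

Answer: 5

Derivation:
BFS from (A=10, B=11). One shortest path:
  1. empty(A) -> (A=0 B=11)
  2. fill(B) -> (A=0 B=12)
  3. pour(B -> A) -> (A=11 B=1)
  4. empty(A) -> (A=0 B=1)
  5. pour(B -> A) -> (A=1 B=0)
Reached target in 5 moves.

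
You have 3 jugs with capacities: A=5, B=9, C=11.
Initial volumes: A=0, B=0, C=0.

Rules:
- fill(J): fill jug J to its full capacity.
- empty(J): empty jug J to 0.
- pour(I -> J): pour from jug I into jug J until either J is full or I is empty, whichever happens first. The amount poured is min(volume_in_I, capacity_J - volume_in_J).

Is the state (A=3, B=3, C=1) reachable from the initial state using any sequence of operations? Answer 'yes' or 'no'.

BFS explored all 400 reachable states.
Reachable set includes: (0,0,0), (0,0,1), (0,0,2), (0,0,3), (0,0,4), (0,0,5), (0,0,6), (0,0,7), (0,0,8), (0,0,9), (0,0,10), (0,0,11) ...
Target (A=3, B=3, C=1) not in reachable set → no.

Answer: no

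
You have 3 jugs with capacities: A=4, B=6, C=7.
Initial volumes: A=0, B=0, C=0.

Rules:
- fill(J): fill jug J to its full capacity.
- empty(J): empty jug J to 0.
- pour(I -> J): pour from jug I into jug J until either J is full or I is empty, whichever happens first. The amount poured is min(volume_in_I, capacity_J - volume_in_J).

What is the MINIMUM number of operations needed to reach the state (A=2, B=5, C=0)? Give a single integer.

BFS from (A=0, B=0, C=0). One shortest path:
  1. fill(C) -> (A=0 B=0 C=7)
  2. pour(C -> B) -> (A=0 B=6 C=1)
  3. pour(B -> A) -> (A=4 B=2 C=1)
  4. pour(A -> C) -> (A=0 B=2 C=5)
  5. pour(B -> A) -> (A=2 B=0 C=5)
  6. pour(C -> B) -> (A=2 B=5 C=0)
Reached target in 6 moves.

Answer: 6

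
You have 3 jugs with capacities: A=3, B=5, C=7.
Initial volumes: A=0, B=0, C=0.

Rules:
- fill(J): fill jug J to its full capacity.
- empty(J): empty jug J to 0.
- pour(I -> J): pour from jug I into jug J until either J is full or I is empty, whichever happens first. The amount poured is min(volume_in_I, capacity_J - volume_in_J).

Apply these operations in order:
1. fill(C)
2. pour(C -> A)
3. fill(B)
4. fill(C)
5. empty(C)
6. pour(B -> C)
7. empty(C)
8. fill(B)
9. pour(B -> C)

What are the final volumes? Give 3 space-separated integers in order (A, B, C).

Answer: 3 0 5

Derivation:
Step 1: fill(C) -> (A=0 B=0 C=7)
Step 2: pour(C -> A) -> (A=3 B=0 C=4)
Step 3: fill(B) -> (A=3 B=5 C=4)
Step 4: fill(C) -> (A=3 B=5 C=7)
Step 5: empty(C) -> (A=3 B=5 C=0)
Step 6: pour(B -> C) -> (A=3 B=0 C=5)
Step 7: empty(C) -> (A=3 B=0 C=0)
Step 8: fill(B) -> (A=3 B=5 C=0)
Step 9: pour(B -> C) -> (A=3 B=0 C=5)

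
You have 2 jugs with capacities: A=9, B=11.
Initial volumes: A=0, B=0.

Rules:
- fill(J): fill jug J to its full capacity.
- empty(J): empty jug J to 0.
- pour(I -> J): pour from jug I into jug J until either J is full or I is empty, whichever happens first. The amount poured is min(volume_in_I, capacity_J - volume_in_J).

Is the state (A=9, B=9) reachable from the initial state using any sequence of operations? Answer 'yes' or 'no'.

Answer: yes

Derivation:
BFS from (A=0, B=0):
  1. fill(A) -> (A=9 B=0)
  2. pour(A -> B) -> (A=0 B=9)
  3. fill(A) -> (A=9 B=9)
Target reached → yes.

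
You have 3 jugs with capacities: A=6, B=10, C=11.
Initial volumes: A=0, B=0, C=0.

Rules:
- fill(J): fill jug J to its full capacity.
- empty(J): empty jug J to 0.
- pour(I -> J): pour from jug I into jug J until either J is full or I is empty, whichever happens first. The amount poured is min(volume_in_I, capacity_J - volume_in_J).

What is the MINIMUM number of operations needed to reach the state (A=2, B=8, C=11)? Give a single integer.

BFS from (A=0, B=0, C=0). One shortest path:
  1. fill(C) -> (A=0 B=0 C=11)
  2. pour(C -> B) -> (A=0 B=10 C=1)
  3. pour(B -> A) -> (A=6 B=4 C=1)
  4. pour(A -> C) -> (A=0 B=4 C=7)
  5. pour(B -> A) -> (A=4 B=0 C=7)
  6. fill(B) -> (A=4 B=10 C=7)
  7. pour(B -> A) -> (A=6 B=8 C=7)
  8. pour(A -> C) -> (A=2 B=8 C=11)
Reached target in 8 moves.

Answer: 8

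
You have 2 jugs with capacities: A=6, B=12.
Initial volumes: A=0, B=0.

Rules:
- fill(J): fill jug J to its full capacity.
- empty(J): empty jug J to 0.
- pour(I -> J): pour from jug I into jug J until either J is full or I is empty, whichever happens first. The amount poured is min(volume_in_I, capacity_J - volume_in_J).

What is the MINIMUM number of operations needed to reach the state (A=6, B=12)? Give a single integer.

BFS from (A=0, B=0). One shortest path:
  1. fill(A) -> (A=6 B=0)
  2. fill(B) -> (A=6 B=12)
Reached target in 2 moves.

Answer: 2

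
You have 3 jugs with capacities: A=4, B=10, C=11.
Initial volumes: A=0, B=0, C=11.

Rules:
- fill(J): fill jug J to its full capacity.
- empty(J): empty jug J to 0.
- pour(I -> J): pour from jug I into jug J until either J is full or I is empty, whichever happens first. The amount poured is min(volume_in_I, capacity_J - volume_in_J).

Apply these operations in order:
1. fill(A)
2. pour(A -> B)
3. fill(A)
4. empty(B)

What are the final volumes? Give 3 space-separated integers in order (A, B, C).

Answer: 4 0 11

Derivation:
Step 1: fill(A) -> (A=4 B=0 C=11)
Step 2: pour(A -> B) -> (A=0 B=4 C=11)
Step 3: fill(A) -> (A=4 B=4 C=11)
Step 4: empty(B) -> (A=4 B=0 C=11)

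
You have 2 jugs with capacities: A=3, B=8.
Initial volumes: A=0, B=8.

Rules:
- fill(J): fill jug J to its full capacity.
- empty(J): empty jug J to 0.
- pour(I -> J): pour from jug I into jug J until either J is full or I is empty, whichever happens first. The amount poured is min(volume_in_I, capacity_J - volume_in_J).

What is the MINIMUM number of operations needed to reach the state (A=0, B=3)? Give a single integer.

BFS from (A=0, B=8). One shortest path:
  1. fill(A) -> (A=3 B=8)
  2. empty(B) -> (A=3 B=0)
  3. pour(A -> B) -> (A=0 B=3)
Reached target in 3 moves.

Answer: 3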